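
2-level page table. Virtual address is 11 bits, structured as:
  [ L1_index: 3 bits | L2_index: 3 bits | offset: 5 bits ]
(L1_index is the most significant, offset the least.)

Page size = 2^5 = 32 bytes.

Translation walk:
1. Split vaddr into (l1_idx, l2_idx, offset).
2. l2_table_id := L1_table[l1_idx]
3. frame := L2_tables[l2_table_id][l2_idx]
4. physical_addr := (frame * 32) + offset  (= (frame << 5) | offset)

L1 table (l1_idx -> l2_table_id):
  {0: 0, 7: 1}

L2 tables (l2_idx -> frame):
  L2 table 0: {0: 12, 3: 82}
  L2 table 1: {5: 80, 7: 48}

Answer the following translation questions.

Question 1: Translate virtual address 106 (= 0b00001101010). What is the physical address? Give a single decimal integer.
vaddr = 106 = 0b00001101010
Split: l1_idx=0, l2_idx=3, offset=10
L1[0] = 0
L2[0][3] = 82
paddr = 82 * 32 + 10 = 2634

Answer: 2634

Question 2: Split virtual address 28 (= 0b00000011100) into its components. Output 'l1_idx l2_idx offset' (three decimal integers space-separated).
Answer: 0 0 28

Derivation:
vaddr = 28 = 0b00000011100
  top 3 bits -> l1_idx = 0
  next 3 bits -> l2_idx = 0
  bottom 5 bits -> offset = 28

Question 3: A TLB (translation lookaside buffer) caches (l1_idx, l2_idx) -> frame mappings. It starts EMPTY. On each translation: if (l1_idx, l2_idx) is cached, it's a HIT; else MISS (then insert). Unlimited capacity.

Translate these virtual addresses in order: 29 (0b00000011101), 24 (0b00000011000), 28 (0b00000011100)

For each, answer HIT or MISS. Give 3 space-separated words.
vaddr=29: (0,0) not in TLB -> MISS, insert
vaddr=24: (0,0) in TLB -> HIT
vaddr=28: (0,0) in TLB -> HIT

Answer: MISS HIT HIT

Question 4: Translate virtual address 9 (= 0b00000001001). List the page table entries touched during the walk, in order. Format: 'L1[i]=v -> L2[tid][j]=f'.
Answer: L1[0]=0 -> L2[0][0]=12

Derivation:
vaddr = 9 = 0b00000001001
Split: l1_idx=0, l2_idx=0, offset=9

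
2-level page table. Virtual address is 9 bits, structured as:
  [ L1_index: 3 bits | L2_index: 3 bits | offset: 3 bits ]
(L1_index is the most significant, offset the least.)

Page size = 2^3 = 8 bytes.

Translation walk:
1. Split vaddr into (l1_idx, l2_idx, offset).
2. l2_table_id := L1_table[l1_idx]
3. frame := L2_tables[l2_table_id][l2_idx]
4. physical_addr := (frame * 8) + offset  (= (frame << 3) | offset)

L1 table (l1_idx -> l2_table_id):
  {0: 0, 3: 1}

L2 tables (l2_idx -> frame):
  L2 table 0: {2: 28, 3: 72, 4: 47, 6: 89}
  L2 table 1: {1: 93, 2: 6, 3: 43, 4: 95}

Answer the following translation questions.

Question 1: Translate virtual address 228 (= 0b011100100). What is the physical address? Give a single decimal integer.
Answer: 764

Derivation:
vaddr = 228 = 0b011100100
Split: l1_idx=3, l2_idx=4, offset=4
L1[3] = 1
L2[1][4] = 95
paddr = 95 * 8 + 4 = 764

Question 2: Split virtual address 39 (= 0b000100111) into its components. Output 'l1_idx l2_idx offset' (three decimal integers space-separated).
vaddr = 39 = 0b000100111
  top 3 bits -> l1_idx = 0
  next 3 bits -> l2_idx = 4
  bottom 3 bits -> offset = 7

Answer: 0 4 7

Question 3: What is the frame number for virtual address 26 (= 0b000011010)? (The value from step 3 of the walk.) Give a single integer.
vaddr = 26: l1_idx=0, l2_idx=3
L1[0] = 0; L2[0][3] = 72

Answer: 72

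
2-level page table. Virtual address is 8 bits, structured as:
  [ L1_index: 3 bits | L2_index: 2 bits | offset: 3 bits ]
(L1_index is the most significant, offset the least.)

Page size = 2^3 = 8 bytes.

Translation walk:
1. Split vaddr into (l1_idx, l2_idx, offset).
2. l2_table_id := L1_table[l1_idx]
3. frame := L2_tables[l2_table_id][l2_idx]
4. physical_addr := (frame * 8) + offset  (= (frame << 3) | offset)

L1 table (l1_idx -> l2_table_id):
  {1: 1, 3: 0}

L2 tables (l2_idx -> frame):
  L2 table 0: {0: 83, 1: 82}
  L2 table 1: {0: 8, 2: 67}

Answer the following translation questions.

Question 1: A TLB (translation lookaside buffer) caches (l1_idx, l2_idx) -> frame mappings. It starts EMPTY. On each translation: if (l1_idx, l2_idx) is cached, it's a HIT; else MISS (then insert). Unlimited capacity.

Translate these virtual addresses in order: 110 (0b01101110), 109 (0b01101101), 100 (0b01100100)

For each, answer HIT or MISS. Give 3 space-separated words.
vaddr=110: (3,1) not in TLB -> MISS, insert
vaddr=109: (3,1) in TLB -> HIT
vaddr=100: (3,0) not in TLB -> MISS, insert

Answer: MISS HIT MISS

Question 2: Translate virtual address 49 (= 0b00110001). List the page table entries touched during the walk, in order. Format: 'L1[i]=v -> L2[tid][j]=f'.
vaddr = 49 = 0b00110001
Split: l1_idx=1, l2_idx=2, offset=1

Answer: L1[1]=1 -> L2[1][2]=67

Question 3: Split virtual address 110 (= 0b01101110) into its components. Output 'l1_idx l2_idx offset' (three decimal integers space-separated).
Answer: 3 1 6

Derivation:
vaddr = 110 = 0b01101110
  top 3 bits -> l1_idx = 3
  next 2 bits -> l2_idx = 1
  bottom 3 bits -> offset = 6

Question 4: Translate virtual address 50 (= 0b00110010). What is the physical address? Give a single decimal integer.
Answer: 538

Derivation:
vaddr = 50 = 0b00110010
Split: l1_idx=1, l2_idx=2, offset=2
L1[1] = 1
L2[1][2] = 67
paddr = 67 * 8 + 2 = 538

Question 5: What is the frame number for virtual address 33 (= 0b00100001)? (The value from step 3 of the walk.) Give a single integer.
Answer: 8

Derivation:
vaddr = 33: l1_idx=1, l2_idx=0
L1[1] = 1; L2[1][0] = 8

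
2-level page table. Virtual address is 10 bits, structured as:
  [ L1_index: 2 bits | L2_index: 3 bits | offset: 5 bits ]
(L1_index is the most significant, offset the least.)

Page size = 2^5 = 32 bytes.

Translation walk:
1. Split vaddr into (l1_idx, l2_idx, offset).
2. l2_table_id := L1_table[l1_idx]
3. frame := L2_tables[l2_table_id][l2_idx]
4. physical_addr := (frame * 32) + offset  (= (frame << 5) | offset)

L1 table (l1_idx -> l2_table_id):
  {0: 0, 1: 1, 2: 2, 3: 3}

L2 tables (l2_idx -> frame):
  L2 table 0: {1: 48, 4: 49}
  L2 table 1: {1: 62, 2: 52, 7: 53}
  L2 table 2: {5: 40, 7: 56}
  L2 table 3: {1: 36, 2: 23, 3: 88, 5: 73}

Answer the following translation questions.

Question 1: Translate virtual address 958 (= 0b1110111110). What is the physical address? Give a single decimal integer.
vaddr = 958 = 0b1110111110
Split: l1_idx=3, l2_idx=5, offset=30
L1[3] = 3
L2[3][5] = 73
paddr = 73 * 32 + 30 = 2366

Answer: 2366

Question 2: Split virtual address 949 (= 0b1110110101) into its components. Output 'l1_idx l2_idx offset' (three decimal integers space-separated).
vaddr = 949 = 0b1110110101
  top 2 bits -> l1_idx = 3
  next 3 bits -> l2_idx = 5
  bottom 5 bits -> offset = 21

Answer: 3 5 21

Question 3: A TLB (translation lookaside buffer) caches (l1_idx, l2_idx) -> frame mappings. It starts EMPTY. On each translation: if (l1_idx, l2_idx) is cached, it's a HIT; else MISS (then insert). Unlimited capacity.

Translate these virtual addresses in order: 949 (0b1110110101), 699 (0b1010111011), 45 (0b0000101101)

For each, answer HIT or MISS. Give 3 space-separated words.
Answer: MISS MISS MISS

Derivation:
vaddr=949: (3,5) not in TLB -> MISS, insert
vaddr=699: (2,5) not in TLB -> MISS, insert
vaddr=45: (0,1) not in TLB -> MISS, insert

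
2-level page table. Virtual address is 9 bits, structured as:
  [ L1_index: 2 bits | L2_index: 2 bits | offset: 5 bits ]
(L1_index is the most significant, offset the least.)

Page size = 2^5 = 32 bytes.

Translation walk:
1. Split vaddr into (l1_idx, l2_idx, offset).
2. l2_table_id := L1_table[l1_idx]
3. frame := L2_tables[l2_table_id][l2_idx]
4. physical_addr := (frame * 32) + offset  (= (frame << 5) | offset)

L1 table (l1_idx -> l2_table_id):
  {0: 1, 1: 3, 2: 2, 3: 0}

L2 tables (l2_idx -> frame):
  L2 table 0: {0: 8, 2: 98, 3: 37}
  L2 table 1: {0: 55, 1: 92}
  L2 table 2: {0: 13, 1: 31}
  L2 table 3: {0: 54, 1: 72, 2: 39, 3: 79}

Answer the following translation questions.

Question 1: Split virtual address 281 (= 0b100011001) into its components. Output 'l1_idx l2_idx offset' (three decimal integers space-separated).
Answer: 2 0 25

Derivation:
vaddr = 281 = 0b100011001
  top 2 bits -> l1_idx = 2
  next 2 bits -> l2_idx = 0
  bottom 5 bits -> offset = 25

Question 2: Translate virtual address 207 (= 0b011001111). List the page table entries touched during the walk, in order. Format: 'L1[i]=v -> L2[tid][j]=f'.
vaddr = 207 = 0b011001111
Split: l1_idx=1, l2_idx=2, offset=15

Answer: L1[1]=3 -> L2[3][2]=39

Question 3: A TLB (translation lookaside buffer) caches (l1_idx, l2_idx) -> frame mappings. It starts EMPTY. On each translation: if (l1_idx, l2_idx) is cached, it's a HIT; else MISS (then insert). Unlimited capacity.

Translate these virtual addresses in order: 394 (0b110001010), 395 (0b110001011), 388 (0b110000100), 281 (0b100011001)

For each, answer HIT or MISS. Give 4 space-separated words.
Answer: MISS HIT HIT MISS

Derivation:
vaddr=394: (3,0) not in TLB -> MISS, insert
vaddr=395: (3,0) in TLB -> HIT
vaddr=388: (3,0) in TLB -> HIT
vaddr=281: (2,0) not in TLB -> MISS, insert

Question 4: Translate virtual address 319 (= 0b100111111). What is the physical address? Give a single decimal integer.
vaddr = 319 = 0b100111111
Split: l1_idx=2, l2_idx=1, offset=31
L1[2] = 2
L2[2][1] = 31
paddr = 31 * 32 + 31 = 1023

Answer: 1023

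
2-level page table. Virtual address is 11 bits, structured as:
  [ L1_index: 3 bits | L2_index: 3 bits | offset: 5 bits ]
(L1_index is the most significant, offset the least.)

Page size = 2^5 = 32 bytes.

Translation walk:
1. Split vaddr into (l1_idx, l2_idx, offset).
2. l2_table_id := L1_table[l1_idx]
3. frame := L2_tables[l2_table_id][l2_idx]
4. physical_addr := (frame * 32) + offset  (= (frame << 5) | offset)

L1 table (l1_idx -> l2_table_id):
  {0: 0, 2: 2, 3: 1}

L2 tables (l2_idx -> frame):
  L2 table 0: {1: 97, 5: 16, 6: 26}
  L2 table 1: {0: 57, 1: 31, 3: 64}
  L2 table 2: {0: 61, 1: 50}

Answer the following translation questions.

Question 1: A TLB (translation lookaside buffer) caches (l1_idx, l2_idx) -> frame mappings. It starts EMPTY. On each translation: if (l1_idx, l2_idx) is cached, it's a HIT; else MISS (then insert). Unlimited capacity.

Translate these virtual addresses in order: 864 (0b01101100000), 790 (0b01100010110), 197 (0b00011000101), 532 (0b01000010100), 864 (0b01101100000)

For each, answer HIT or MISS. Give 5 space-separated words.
Answer: MISS MISS MISS MISS HIT

Derivation:
vaddr=864: (3,3) not in TLB -> MISS, insert
vaddr=790: (3,0) not in TLB -> MISS, insert
vaddr=197: (0,6) not in TLB -> MISS, insert
vaddr=532: (2,0) not in TLB -> MISS, insert
vaddr=864: (3,3) in TLB -> HIT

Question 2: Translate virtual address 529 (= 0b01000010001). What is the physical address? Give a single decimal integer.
Answer: 1969

Derivation:
vaddr = 529 = 0b01000010001
Split: l1_idx=2, l2_idx=0, offset=17
L1[2] = 2
L2[2][0] = 61
paddr = 61 * 32 + 17 = 1969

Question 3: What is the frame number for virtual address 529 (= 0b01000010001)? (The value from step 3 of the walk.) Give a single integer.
vaddr = 529: l1_idx=2, l2_idx=0
L1[2] = 2; L2[2][0] = 61

Answer: 61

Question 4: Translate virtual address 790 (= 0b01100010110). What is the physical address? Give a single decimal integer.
Answer: 1846

Derivation:
vaddr = 790 = 0b01100010110
Split: l1_idx=3, l2_idx=0, offset=22
L1[3] = 1
L2[1][0] = 57
paddr = 57 * 32 + 22 = 1846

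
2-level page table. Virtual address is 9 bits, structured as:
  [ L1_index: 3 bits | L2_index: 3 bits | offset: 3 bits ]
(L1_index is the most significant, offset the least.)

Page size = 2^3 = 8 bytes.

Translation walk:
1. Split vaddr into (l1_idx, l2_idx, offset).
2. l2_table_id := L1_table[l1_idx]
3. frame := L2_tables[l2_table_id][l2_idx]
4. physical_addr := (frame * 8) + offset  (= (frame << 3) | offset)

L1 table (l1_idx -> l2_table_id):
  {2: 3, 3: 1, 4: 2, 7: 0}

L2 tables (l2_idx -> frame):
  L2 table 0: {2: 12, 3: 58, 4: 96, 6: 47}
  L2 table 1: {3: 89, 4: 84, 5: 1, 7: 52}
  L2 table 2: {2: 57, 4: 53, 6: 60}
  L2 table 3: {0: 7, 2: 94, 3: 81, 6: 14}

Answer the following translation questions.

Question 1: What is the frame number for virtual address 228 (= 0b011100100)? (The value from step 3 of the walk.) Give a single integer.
Answer: 84

Derivation:
vaddr = 228: l1_idx=3, l2_idx=4
L1[3] = 1; L2[1][4] = 84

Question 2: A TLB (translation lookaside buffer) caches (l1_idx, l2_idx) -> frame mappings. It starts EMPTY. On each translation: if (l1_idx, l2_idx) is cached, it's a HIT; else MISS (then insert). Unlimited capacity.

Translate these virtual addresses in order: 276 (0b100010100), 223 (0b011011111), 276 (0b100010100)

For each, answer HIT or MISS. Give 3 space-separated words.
Answer: MISS MISS HIT

Derivation:
vaddr=276: (4,2) not in TLB -> MISS, insert
vaddr=223: (3,3) not in TLB -> MISS, insert
vaddr=276: (4,2) in TLB -> HIT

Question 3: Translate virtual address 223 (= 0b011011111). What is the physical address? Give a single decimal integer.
Answer: 719

Derivation:
vaddr = 223 = 0b011011111
Split: l1_idx=3, l2_idx=3, offset=7
L1[3] = 1
L2[1][3] = 89
paddr = 89 * 8 + 7 = 719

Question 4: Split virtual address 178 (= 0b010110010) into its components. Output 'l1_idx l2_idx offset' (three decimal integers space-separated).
vaddr = 178 = 0b010110010
  top 3 bits -> l1_idx = 2
  next 3 bits -> l2_idx = 6
  bottom 3 bits -> offset = 2

Answer: 2 6 2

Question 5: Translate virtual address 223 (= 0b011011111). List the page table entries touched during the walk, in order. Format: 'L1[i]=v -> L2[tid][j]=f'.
Answer: L1[3]=1 -> L2[1][3]=89

Derivation:
vaddr = 223 = 0b011011111
Split: l1_idx=3, l2_idx=3, offset=7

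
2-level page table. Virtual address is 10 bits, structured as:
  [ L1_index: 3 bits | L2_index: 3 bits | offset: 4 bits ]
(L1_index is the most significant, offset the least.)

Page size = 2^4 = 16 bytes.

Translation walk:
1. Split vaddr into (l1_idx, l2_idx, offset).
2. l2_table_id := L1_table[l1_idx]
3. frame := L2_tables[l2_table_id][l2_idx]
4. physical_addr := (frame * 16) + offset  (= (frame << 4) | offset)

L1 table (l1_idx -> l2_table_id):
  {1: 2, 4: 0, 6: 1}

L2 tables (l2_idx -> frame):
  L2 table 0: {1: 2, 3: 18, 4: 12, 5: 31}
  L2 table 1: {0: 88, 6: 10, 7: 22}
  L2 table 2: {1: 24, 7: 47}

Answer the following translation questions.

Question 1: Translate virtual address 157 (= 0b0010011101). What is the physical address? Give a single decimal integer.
vaddr = 157 = 0b0010011101
Split: l1_idx=1, l2_idx=1, offset=13
L1[1] = 2
L2[2][1] = 24
paddr = 24 * 16 + 13 = 397

Answer: 397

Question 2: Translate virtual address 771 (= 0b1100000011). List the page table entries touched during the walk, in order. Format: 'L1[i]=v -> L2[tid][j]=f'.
vaddr = 771 = 0b1100000011
Split: l1_idx=6, l2_idx=0, offset=3

Answer: L1[6]=1 -> L2[1][0]=88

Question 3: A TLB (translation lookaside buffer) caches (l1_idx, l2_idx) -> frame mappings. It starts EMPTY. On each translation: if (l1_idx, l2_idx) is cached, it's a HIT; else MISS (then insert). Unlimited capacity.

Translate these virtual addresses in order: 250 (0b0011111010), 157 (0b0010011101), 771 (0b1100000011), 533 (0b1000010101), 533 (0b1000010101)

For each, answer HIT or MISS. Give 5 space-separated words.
vaddr=250: (1,7) not in TLB -> MISS, insert
vaddr=157: (1,1) not in TLB -> MISS, insert
vaddr=771: (6,0) not in TLB -> MISS, insert
vaddr=533: (4,1) not in TLB -> MISS, insert
vaddr=533: (4,1) in TLB -> HIT

Answer: MISS MISS MISS MISS HIT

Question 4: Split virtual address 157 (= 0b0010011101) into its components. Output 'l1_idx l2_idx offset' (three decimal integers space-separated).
Answer: 1 1 13

Derivation:
vaddr = 157 = 0b0010011101
  top 3 bits -> l1_idx = 1
  next 3 bits -> l2_idx = 1
  bottom 4 bits -> offset = 13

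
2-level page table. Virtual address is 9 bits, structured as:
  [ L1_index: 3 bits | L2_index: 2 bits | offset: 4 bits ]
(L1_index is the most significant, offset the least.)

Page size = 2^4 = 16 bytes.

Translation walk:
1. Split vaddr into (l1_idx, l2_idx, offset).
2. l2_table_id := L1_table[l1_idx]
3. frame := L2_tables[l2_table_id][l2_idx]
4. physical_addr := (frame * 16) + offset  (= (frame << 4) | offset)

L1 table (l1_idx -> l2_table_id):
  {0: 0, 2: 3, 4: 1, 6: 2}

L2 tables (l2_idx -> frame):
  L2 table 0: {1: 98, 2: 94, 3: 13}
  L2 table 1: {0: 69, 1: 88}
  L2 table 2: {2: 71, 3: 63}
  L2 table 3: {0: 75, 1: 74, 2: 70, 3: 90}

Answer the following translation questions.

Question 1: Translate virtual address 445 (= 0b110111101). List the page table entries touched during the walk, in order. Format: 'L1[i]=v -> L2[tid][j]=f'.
vaddr = 445 = 0b110111101
Split: l1_idx=6, l2_idx=3, offset=13

Answer: L1[6]=2 -> L2[2][3]=63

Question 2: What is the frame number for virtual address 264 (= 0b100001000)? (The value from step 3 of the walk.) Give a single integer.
Answer: 69

Derivation:
vaddr = 264: l1_idx=4, l2_idx=0
L1[4] = 1; L2[1][0] = 69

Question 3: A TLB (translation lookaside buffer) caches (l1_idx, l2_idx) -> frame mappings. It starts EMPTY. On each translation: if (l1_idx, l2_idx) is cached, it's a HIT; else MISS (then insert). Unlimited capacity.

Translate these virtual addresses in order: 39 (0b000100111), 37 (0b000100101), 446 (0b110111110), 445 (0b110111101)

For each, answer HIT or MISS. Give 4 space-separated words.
vaddr=39: (0,2) not in TLB -> MISS, insert
vaddr=37: (0,2) in TLB -> HIT
vaddr=446: (6,3) not in TLB -> MISS, insert
vaddr=445: (6,3) in TLB -> HIT

Answer: MISS HIT MISS HIT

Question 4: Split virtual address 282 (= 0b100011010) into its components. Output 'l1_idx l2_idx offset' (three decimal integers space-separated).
Answer: 4 1 10

Derivation:
vaddr = 282 = 0b100011010
  top 3 bits -> l1_idx = 4
  next 2 bits -> l2_idx = 1
  bottom 4 bits -> offset = 10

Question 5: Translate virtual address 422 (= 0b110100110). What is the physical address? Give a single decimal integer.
vaddr = 422 = 0b110100110
Split: l1_idx=6, l2_idx=2, offset=6
L1[6] = 2
L2[2][2] = 71
paddr = 71 * 16 + 6 = 1142

Answer: 1142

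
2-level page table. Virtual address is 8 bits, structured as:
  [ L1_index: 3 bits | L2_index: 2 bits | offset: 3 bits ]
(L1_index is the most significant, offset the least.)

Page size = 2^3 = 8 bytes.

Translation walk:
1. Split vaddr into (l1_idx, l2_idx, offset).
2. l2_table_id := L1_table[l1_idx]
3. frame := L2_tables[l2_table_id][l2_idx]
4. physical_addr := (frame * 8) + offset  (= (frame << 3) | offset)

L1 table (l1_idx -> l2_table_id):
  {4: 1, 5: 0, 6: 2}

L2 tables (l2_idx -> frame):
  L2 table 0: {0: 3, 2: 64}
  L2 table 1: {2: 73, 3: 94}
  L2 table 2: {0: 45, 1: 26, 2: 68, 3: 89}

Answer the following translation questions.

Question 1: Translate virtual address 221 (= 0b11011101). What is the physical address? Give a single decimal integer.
Answer: 717

Derivation:
vaddr = 221 = 0b11011101
Split: l1_idx=6, l2_idx=3, offset=5
L1[6] = 2
L2[2][3] = 89
paddr = 89 * 8 + 5 = 717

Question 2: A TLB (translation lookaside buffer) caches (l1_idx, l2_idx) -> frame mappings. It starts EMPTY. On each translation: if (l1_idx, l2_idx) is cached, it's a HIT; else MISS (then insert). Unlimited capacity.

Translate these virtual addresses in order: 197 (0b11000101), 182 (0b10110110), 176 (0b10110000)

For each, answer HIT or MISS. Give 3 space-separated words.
vaddr=197: (6,0) not in TLB -> MISS, insert
vaddr=182: (5,2) not in TLB -> MISS, insert
vaddr=176: (5,2) in TLB -> HIT

Answer: MISS MISS HIT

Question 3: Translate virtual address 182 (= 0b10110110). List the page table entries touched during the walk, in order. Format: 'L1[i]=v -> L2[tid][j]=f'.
vaddr = 182 = 0b10110110
Split: l1_idx=5, l2_idx=2, offset=6

Answer: L1[5]=0 -> L2[0][2]=64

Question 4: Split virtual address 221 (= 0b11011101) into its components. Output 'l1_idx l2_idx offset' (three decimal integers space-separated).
vaddr = 221 = 0b11011101
  top 3 bits -> l1_idx = 6
  next 2 bits -> l2_idx = 3
  bottom 3 bits -> offset = 5

Answer: 6 3 5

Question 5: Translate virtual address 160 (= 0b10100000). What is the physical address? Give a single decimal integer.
vaddr = 160 = 0b10100000
Split: l1_idx=5, l2_idx=0, offset=0
L1[5] = 0
L2[0][0] = 3
paddr = 3 * 8 + 0 = 24

Answer: 24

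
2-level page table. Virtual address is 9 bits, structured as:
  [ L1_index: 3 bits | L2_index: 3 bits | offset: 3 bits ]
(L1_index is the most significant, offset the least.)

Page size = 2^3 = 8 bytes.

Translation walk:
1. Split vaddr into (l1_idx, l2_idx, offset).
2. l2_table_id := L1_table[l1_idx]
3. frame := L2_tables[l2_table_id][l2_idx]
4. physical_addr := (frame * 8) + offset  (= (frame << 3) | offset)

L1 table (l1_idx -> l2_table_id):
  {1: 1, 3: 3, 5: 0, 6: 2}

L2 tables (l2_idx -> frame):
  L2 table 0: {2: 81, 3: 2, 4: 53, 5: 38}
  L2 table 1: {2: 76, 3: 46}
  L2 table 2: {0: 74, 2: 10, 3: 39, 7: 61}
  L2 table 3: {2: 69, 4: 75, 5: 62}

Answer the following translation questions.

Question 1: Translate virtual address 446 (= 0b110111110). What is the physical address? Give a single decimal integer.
Answer: 494

Derivation:
vaddr = 446 = 0b110111110
Split: l1_idx=6, l2_idx=7, offset=6
L1[6] = 2
L2[2][7] = 61
paddr = 61 * 8 + 6 = 494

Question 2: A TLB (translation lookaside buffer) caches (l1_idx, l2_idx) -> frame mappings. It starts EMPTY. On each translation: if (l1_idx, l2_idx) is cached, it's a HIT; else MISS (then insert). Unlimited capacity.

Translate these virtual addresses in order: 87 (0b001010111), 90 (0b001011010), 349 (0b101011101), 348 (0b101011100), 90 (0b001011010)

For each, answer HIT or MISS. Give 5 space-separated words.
Answer: MISS MISS MISS HIT HIT

Derivation:
vaddr=87: (1,2) not in TLB -> MISS, insert
vaddr=90: (1,3) not in TLB -> MISS, insert
vaddr=349: (5,3) not in TLB -> MISS, insert
vaddr=348: (5,3) in TLB -> HIT
vaddr=90: (1,3) in TLB -> HIT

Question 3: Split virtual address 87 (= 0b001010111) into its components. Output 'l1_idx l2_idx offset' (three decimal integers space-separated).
Answer: 1 2 7

Derivation:
vaddr = 87 = 0b001010111
  top 3 bits -> l1_idx = 1
  next 3 bits -> l2_idx = 2
  bottom 3 bits -> offset = 7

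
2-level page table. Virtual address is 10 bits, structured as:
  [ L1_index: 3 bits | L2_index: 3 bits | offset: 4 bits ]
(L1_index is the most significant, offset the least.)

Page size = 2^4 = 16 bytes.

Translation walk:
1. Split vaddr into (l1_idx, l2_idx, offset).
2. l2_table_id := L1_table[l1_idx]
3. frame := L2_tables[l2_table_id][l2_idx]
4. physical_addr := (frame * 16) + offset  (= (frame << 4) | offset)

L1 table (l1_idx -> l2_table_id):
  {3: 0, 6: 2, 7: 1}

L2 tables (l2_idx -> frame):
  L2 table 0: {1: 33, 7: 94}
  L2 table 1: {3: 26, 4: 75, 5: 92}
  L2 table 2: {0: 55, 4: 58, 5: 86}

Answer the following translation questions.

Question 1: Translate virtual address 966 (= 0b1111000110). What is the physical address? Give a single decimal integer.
Answer: 1206

Derivation:
vaddr = 966 = 0b1111000110
Split: l1_idx=7, l2_idx=4, offset=6
L1[7] = 1
L2[1][4] = 75
paddr = 75 * 16 + 6 = 1206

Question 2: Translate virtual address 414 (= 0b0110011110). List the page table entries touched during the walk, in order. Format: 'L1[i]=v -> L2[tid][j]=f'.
vaddr = 414 = 0b0110011110
Split: l1_idx=3, l2_idx=1, offset=14

Answer: L1[3]=0 -> L2[0][1]=33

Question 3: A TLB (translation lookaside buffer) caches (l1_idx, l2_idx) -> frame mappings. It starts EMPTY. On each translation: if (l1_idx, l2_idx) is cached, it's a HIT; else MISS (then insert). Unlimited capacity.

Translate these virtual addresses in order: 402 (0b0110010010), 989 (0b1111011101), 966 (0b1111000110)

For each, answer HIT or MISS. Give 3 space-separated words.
vaddr=402: (3,1) not in TLB -> MISS, insert
vaddr=989: (7,5) not in TLB -> MISS, insert
vaddr=966: (7,4) not in TLB -> MISS, insert

Answer: MISS MISS MISS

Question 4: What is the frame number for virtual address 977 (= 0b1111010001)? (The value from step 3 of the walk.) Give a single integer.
vaddr = 977: l1_idx=7, l2_idx=5
L1[7] = 1; L2[1][5] = 92

Answer: 92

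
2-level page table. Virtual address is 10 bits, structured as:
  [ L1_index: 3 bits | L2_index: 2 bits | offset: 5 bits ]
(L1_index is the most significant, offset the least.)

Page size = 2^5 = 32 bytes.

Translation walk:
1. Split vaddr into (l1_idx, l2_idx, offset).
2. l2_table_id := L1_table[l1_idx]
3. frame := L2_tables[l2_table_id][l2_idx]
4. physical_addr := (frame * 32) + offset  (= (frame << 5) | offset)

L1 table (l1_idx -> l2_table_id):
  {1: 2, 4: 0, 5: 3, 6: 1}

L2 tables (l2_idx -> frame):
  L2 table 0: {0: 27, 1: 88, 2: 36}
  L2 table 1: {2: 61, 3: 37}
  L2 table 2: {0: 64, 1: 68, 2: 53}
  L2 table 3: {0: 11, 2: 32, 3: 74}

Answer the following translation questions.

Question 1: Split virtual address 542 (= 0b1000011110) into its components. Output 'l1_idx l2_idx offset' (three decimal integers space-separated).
vaddr = 542 = 0b1000011110
  top 3 bits -> l1_idx = 4
  next 2 bits -> l2_idx = 0
  bottom 5 bits -> offset = 30

Answer: 4 0 30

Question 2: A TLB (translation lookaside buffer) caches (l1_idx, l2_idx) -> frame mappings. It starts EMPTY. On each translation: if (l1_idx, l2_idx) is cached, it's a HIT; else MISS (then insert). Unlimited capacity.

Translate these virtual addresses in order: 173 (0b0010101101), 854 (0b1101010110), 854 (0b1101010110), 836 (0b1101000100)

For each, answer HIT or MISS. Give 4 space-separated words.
vaddr=173: (1,1) not in TLB -> MISS, insert
vaddr=854: (6,2) not in TLB -> MISS, insert
vaddr=854: (6,2) in TLB -> HIT
vaddr=836: (6,2) in TLB -> HIT

Answer: MISS MISS HIT HIT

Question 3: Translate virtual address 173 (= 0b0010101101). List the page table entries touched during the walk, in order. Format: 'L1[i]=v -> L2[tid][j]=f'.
Answer: L1[1]=2 -> L2[2][1]=68

Derivation:
vaddr = 173 = 0b0010101101
Split: l1_idx=1, l2_idx=1, offset=13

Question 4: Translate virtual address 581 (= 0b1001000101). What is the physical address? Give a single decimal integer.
vaddr = 581 = 0b1001000101
Split: l1_idx=4, l2_idx=2, offset=5
L1[4] = 0
L2[0][2] = 36
paddr = 36 * 32 + 5 = 1157

Answer: 1157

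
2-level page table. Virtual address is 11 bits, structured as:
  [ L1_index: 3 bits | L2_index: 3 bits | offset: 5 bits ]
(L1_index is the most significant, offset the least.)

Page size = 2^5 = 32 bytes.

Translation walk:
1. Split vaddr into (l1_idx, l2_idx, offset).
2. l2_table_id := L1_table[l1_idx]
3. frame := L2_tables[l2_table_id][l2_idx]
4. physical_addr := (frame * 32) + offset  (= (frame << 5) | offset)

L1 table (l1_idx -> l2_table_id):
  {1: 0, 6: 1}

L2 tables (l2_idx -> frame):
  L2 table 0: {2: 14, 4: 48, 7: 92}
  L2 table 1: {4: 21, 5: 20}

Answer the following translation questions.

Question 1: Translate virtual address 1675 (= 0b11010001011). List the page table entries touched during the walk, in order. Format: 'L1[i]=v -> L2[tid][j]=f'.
Answer: L1[6]=1 -> L2[1][4]=21

Derivation:
vaddr = 1675 = 0b11010001011
Split: l1_idx=6, l2_idx=4, offset=11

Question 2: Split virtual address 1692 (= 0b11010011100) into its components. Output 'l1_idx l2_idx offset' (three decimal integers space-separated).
vaddr = 1692 = 0b11010011100
  top 3 bits -> l1_idx = 6
  next 3 bits -> l2_idx = 4
  bottom 5 bits -> offset = 28

Answer: 6 4 28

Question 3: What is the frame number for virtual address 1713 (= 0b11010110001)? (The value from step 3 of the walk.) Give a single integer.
vaddr = 1713: l1_idx=6, l2_idx=5
L1[6] = 1; L2[1][5] = 20

Answer: 20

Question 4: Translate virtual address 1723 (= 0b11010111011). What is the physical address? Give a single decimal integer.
Answer: 667

Derivation:
vaddr = 1723 = 0b11010111011
Split: l1_idx=6, l2_idx=5, offset=27
L1[6] = 1
L2[1][5] = 20
paddr = 20 * 32 + 27 = 667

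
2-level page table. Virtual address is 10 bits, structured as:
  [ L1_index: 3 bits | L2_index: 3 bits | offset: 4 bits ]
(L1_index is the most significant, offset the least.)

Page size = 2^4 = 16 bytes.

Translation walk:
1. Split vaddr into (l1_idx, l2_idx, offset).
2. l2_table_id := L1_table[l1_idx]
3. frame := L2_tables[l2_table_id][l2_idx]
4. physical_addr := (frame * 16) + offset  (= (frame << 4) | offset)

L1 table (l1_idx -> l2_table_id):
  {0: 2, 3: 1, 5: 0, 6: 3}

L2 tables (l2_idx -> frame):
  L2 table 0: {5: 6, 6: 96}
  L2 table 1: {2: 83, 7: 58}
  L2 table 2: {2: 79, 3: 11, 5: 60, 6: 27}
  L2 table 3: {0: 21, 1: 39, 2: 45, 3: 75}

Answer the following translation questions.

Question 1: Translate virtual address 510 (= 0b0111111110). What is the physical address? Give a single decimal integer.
vaddr = 510 = 0b0111111110
Split: l1_idx=3, l2_idx=7, offset=14
L1[3] = 1
L2[1][7] = 58
paddr = 58 * 16 + 14 = 942

Answer: 942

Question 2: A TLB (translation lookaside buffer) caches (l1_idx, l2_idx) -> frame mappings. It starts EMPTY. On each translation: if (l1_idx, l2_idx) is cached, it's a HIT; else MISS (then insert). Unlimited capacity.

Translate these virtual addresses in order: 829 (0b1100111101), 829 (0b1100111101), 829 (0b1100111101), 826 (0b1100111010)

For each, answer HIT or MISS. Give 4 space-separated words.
vaddr=829: (6,3) not in TLB -> MISS, insert
vaddr=829: (6,3) in TLB -> HIT
vaddr=829: (6,3) in TLB -> HIT
vaddr=826: (6,3) in TLB -> HIT

Answer: MISS HIT HIT HIT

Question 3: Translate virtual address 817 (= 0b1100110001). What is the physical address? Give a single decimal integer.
vaddr = 817 = 0b1100110001
Split: l1_idx=6, l2_idx=3, offset=1
L1[6] = 3
L2[3][3] = 75
paddr = 75 * 16 + 1 = 1201

Answer: 1201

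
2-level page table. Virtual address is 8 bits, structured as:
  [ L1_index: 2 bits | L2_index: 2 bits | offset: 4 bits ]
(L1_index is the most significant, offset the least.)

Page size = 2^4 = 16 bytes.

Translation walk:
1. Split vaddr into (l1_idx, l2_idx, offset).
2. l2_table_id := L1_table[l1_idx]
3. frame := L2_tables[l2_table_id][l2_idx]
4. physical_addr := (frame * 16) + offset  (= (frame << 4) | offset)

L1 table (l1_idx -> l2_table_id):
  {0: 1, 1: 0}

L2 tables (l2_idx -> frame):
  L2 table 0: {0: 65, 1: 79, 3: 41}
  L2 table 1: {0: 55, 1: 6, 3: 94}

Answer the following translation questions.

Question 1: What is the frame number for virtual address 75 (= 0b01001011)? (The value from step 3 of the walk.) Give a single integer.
Answer: 65

Derivation:
vaddr = 75: l1_idx=1, l2_idx=0
L1[1] = 0; L2[0][0] = 65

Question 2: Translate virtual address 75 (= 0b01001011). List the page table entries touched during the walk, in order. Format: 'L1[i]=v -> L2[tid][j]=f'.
Answer: L1[1]=0 -> L2[0][0]=65

Derivation:
vaddr = 75 = 0b01001011
Split: l1_idx=1, l2_idx=0, offset=11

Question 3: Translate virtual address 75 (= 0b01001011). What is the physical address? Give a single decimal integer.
vaddr = 75 = 0b01001011
Split: l1_idx=1, l2_idx=0, offset=11
L1[1] = 0
L2[0][0] = 65
paddr = 65 * 16 + 11 = 1051

Answer: 1051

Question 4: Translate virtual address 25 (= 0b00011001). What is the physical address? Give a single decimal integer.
Answer: 105

Derivation:
vaddr = 25 = 0b00011001
Split: l1_idx=0, l2_idx=1, offset=9
L1[0] = 1
L2[1][1] = 6
paddr = 6 * 16 + 9 = 105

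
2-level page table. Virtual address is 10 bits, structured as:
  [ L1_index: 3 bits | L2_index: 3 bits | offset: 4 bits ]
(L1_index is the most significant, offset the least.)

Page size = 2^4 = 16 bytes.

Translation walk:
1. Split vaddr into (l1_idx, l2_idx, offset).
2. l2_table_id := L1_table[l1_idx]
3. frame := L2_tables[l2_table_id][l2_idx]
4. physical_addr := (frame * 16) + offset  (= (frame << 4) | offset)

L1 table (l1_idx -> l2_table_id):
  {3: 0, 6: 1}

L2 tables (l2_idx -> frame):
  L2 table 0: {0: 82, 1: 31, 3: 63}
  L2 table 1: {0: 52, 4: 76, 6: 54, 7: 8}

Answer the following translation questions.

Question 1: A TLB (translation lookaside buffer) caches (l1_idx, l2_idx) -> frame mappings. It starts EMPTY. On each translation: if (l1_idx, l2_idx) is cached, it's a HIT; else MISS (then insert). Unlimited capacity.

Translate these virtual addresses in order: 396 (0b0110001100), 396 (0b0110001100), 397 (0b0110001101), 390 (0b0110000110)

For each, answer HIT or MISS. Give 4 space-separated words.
vaddr=396: (3,0) not in TLB -> MISS, insert
vaddr=396: (3,0) in TLB -> HIT
vaddr=397: (3,0) in TLB -> HIT
vaddr=390: (3,0) in TLB -> HIT

Answer: MISS HIT HIT HIT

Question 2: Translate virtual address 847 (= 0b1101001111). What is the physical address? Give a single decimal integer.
vaddr = 847 = 0b1101001111
Split: l1_idx=6, l2_idx=4, offset=15
L1[6] = 1
L2[1][4] = 76
paddr = 76 * 16 + 15 = 1231

Answer: 1231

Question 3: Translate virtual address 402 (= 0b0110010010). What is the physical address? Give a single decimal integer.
vaddr = 402 = 0b0110010010
Split: l1_idx=3, l2_idx=1, offset=2
L1[3] = 0
L2[0][1] = 31
paddr = 31 * 16 + 2 = 498

Answer: 498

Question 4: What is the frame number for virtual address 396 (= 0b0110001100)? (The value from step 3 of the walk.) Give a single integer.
vaddr = 396: l1_idx=3, l2_idx=0
L1[3] = 0; L2[0][0] = 82

Answer: 82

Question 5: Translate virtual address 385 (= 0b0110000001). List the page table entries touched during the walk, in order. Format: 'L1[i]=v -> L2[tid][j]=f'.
Answer: L1[3]=0 -> L2[0][0]=82

Derivation:
vaddr = 385 = 0b0110000001
Split: l1_idx=3, l2_idx=0, offset=1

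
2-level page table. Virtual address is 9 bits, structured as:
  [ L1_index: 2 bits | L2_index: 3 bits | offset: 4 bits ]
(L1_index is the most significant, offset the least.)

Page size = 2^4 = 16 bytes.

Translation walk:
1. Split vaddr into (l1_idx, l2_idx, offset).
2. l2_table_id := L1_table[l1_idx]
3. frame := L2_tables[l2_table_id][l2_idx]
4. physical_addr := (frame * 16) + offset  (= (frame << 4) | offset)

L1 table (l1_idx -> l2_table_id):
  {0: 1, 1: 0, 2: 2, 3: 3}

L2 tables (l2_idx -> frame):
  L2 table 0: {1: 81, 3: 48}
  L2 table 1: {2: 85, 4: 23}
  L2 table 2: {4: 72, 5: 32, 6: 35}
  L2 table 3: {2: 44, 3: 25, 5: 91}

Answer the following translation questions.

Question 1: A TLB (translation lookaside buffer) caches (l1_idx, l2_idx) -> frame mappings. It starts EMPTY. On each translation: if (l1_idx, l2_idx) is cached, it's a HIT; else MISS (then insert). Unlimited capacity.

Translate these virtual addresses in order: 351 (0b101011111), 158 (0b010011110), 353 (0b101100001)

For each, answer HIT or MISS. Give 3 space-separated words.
Answer: MISS MISS MISS

Derivation:
vaddr=351: (2,5) not in TLB -> MISS, insert
vaddr=158: (1,1) not in TLB -> MISS, insert
vaddr=353: (2,6) not in TLB -> MISS, insert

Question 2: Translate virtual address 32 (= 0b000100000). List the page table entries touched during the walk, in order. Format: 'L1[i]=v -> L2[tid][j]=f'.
vaddr = 32 = 0b000100000
Split: l1_idx=0, l2_idx=2, offset=0

Answer: L1[0]=1 -> L2[1][2]=85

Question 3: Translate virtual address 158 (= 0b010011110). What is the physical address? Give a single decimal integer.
Answer: 1310

Derivation:
vaddr = 158 = 0b010011110
Split: l1_idx=1, l2_idx=1, offset=14
L1[1] = 0
L2[0][1] = 81
paddr = 81 * 16 + 14 = 1310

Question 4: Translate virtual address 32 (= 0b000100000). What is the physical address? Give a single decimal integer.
vaddr = 32 = 0b000100000
Split: l1_idx=0, l2_idx=2, offset=0
L1[0] = 1
L2[1][2] = 85
paddr = 85 * 16 + 0 = 1360

Answer: 1360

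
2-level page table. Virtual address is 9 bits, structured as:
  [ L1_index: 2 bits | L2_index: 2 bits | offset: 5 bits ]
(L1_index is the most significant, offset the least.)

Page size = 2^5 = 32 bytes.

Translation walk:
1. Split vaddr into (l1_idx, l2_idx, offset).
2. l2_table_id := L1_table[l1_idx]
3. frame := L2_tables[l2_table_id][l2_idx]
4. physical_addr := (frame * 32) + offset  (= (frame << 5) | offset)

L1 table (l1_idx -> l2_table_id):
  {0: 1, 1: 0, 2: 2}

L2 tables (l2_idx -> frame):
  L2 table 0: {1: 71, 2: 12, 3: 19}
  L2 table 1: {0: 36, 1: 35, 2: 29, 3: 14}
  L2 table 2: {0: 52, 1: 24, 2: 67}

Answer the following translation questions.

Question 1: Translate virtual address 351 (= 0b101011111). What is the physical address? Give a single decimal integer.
Answer: 2175

Derivation:
vaddr = 351 = 0b101011111
Split: l1_idx=2, l2_idx=2, offset=31
L1[2] = 2
L2[2][2] = 67
paddr = 67 * 32 + 31 = 2175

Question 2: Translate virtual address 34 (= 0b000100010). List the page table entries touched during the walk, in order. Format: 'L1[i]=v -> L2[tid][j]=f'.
Answer: L1[0]=1 -> L2[1][1]=35

Derivation:
vaddr = 34 = 0b000100010
Split: l1_idx=0, l2_idx=1, offset=2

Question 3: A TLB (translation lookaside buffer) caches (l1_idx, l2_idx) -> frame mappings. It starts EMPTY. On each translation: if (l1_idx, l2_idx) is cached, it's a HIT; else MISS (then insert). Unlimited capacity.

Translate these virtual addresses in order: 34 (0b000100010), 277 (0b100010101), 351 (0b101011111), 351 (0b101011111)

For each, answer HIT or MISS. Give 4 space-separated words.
vaddr=34: (0,1) not in TLB -> MISS, insert
vaddr=277: (2,0) not in TLB -> MISS, insert
vaddr=351: (2,2) not in TLB -> MISS, insert
vaddr=351: (2,2) in TLB -> HIT

Answer: MISS MISS MISS HIT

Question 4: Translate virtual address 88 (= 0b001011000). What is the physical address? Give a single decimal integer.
vaddr = 88 = 0b001011000
Split: l1_idx=0, l2_idx=2, offset=24
L1[0] = 1
L2[1][2] = 29
paddr = 29 * 32 + 24 = 952

Answer: 952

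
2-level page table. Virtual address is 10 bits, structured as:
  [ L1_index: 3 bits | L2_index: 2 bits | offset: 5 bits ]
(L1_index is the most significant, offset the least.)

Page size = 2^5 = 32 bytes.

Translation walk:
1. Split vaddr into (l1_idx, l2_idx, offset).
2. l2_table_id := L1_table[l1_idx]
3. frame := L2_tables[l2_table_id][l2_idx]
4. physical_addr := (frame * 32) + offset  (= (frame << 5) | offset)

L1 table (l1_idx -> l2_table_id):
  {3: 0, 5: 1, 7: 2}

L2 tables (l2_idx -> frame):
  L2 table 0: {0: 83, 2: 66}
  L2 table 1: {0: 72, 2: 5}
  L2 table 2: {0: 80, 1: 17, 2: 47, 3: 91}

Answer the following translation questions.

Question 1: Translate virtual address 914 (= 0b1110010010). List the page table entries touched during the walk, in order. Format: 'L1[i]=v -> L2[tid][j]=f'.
Answer: L1[7]=2 -> L2[2][0]=80

Derivation:
vaddr = 914 = 0b1110010010
Split: l1_idx=7, l2_idx=0, offset=18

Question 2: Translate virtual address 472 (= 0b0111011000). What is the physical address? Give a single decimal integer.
vaddr = 472 = 0b0111011000
Split: l1_idx=3, l2_idx=2, offset=24
L1[3] = 0
L2[0][2] = 66
paddr = 66 * 32 + 24 = 2136

Answer: 2136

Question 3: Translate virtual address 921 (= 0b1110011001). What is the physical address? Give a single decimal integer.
vaddr = 921 = 0b1110011001
Split: l1_idx=7, l2_idx=0, offset=25
L1[7] = 2
L2[2][0] = 80
paddr = 80 * 32 + 25 = 2585

Answer: 2585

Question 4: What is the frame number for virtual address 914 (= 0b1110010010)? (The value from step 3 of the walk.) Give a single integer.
Answer: 80

Derivation:
vaddr = 914: l1_idx=7, l2_idx=0
L1[7] = 2; L2[2][0] = 80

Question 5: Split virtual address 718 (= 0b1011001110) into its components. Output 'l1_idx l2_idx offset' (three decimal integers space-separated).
vaddr = 718 = 0b1011001110
  top 3 bits -> l1_idx = 5
  next 2 bits -> l2_idx = 2
  bottom 5 bits -> offset = 14

Answer: 5 2 14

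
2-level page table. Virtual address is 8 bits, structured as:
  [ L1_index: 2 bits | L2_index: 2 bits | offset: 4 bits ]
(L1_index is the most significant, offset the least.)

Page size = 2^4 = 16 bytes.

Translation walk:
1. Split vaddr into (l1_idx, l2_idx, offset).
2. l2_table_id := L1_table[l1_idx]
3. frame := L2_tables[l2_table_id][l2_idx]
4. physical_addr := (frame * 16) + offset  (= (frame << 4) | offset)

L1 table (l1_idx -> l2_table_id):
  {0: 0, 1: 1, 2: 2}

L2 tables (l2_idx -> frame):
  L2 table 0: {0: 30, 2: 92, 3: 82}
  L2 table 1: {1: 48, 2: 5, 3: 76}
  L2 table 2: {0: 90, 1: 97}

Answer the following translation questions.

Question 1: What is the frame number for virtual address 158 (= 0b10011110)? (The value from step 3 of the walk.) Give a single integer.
Answer: 97

Derivation:
vaddr = 158: l1_idx=2, l2_idx=1
L1[2] = 2; L2[2][1] = 97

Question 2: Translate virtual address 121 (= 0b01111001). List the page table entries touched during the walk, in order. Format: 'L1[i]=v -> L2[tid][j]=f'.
vaddr = 121 = 0b01111001
Split: l1_idx=1, l2_idx=3, offset=9

Answer: L1[1]=1 -> L2[1][3]=76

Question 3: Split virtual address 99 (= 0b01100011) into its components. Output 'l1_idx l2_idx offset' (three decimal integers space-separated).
Answer: 1 2 3

Derivation:
vaddr = 99 = 0b01100011
  top 2 bits -> l1_idx = 1
  next 2 bits -> l2_idx = 2
  bottom 4 bits -> offset = 3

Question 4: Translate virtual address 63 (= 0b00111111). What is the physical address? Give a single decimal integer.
Answer: 1327

Derivation:
vaddr = 63 = 0b00111111
Split: l1_idx=0, l2_idx=3, offset=15
L1[0] = 0
L2[0][3] = 82
paddr = 82 * 16 + 15 = 1327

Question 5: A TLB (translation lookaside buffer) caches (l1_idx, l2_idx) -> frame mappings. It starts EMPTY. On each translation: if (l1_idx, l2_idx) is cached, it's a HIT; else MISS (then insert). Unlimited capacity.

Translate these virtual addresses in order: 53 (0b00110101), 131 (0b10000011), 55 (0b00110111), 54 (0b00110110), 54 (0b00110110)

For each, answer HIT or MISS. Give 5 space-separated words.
vaddr=53: (0,3) not in TLB -> MISS, insert
vaddr=131: (2,0) not in TLB -> MISS, insert
vaddr=55: (0,3) in TLB -> HIT
vaddr=54: (0,3) in TLB -> HIT
vaddr=54: (0,3) in TLB -> HIT

Answer: MISS MISS HIT HIT HIT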